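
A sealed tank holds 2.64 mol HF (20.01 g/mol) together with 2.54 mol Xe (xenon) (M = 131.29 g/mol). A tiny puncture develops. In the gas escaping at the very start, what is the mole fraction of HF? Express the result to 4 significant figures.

0.7270

Effusion rate of each component ∝ n_i/√M_i (partial pressure × 1/√M).
So x_HF in the escaping gas = (n_HF/√M_HF) / Σ(n_i/√M_i)
= (2.64/√20.01) / (2.64/√20.01 + 2.54/√131.29) = 0.5902/(0.5902 + 0.2217) = 0.7270.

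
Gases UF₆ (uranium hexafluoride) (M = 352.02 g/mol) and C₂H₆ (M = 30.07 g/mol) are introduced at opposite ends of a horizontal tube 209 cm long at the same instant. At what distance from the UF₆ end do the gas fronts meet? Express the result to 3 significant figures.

47.3 cm

Distances travelled in equal time are proportional to diffusion rates, so d_UF₆/d_C₂H₆ = √(M_C₂H₆/M_UF₆) = √(30.07/352.02) = 0.2923.
With d_UF₆ + d_C₂H₆ = 209 cm, d_C₂H₆ = 209/(1 + 0.2923) = 161.7 cm.
d_UF₆ = 209 − 161.7 = 47.3 cm.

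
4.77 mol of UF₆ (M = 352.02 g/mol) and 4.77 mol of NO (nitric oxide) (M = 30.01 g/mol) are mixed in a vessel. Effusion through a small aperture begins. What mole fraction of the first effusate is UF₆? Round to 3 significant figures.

0.226

The effusion rate of species i is ∝ p_i/√M_i ∝ n_i/√M_i.
x_UF₆(eff) = (n_UF₆/√M_UF₆) / (n_UF₆/√M_UF₆ + n_NO/√M_NO)
= (4.77/√352.02) / (4.77/√352.02 + 4.77/√30.01) = 0.2542/(0.2542 + 0.8707) = 0.226.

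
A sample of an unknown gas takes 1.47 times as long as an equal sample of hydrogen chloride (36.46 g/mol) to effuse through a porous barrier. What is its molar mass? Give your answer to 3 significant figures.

From Graham's law, t_X/t_HCl = √(M_X/M_HCl).
1.47 = √(M_X/36.46)
M_X = 36.46 × 1.47² = 36.46 × 2.161 = 78.8 g/mol

78.8 g/mol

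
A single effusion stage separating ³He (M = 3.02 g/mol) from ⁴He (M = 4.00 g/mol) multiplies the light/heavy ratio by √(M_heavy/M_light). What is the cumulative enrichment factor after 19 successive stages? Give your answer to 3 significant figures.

14.4

Each stage multiplies the ratio by α = √(4.00/3.02), so after 19 stages the overall factor is α^19 = (4.00/3.02)^(19/2).
= 1.32450^(19/2) = 14.4.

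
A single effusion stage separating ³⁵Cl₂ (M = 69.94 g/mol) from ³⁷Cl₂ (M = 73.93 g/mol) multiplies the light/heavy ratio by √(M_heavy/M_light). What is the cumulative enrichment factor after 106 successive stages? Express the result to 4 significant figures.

18.93

The single-stage factor is √(M_heavy/M_light), so 106 stages give [√(73.93/69.94)]^106 = (73.93/69.94)^(106/2).
= 1.05705^53 = 18.93.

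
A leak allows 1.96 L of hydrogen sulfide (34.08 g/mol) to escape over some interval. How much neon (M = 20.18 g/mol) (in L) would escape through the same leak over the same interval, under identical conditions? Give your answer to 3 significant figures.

Since effusion rate ∝ 1/√M, rate_Ne/rate_H₂S = √(M_H₂S/M_Ne) = √(34.08/20.18) = √1.689 = 1.300.
So the volume for Ne is 1.96 × 1.300 = 2.55 L.

2.55 L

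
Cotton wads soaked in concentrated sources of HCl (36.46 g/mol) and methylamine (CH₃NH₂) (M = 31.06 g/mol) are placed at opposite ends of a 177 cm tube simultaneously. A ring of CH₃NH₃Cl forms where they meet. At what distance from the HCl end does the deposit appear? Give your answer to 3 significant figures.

85.0 cm

The fronts meet when d_HCl + d_CH₃NH₂ = L with d_HCl/d_CH₃NH₂ = √(M_CH₃NH₂/M_HCl) (Graham's law). Here √(M_CH₃NH₂/M_HCl) = √(31.06/36.46) = 0.9230.
With d_HCl + d_CH₃NH₂ = 177 cm, d_CH₃NH₂ = 177/(1 + 0.9230) = 92.04 cm.
d_HCl = 177 − 92.04 = 85.0 cm.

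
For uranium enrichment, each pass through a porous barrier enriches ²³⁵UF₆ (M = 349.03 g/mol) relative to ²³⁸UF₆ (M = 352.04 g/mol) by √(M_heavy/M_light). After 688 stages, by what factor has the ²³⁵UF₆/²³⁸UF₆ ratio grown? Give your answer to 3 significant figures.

19.2

Overall factor = α^688 with α = √(352.04/349.03), i.e. (352.04/349.03)^(688/2).
= 1.00862^344 = 19.2.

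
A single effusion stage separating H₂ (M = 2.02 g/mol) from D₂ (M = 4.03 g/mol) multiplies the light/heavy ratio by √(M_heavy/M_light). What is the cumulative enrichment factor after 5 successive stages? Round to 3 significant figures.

5.62

The single-stage factor is √(M_heavy/M_light), so 5 stages give [√(4.03/2.02)]^5 = (4.03/2.02)^(5/2).
= 1.99505^(5/2) = 5.62.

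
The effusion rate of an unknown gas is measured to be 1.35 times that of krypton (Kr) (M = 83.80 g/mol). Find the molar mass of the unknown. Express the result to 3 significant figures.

46.0 g/mol

Since effusion rate ∝ 1/√M, rate_X/rate_Kr = √(M_Kr/M_X).
1.35 = √(83.80/M_X)
M_X = 83.80 / 1.35² = 83.80 / 1.823 = 46.0 g/mol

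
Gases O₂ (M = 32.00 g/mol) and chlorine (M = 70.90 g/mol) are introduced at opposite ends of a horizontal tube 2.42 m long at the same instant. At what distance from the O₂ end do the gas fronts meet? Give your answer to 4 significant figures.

Distances travelled in equal time are proportional to diffusion rates, so d_O₂/d_Cl₂ = √(M_Cl₂/M_O₂) = √(70.90/32.00) = 1.488.
With d_O₂ + d_Cl₂ = 2.42 m, d_Cl₂ = 2.42/(1 + 1.488) = 0.9725 m.
d_O₂ = 2.42 − 0.9725 = 1.448 m.

1.448 m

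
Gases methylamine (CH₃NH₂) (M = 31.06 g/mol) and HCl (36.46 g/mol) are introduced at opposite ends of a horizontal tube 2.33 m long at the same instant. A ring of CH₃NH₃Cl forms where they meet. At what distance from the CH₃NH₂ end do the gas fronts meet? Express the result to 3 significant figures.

1.21 m

Distances travelled in equal time are proportional to diffusion rates, so d_CH₃NH₂/d_HCl = √(M_HCl/M_CH₃NH₂) = √(36.46/31.06) = 1.083.
With d_CH₃NH₂ + d_HCl = 2.33 m, d_HCl = 2.33/(1 + 1.083) = 1.118 m.
d_CH₃NH₂ = 2.33 − 1.118 = 1.21 m.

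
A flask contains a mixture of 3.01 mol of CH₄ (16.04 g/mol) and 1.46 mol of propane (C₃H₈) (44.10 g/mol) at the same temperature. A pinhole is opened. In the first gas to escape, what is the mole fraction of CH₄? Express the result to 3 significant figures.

0.774

Each component's effusion rate ∝ (its partial pressure)·(1/√M) ∝ n_i/√M_i.
Mole fraction of CH₄ in the effusate = (n_CH₄/√M_CH₄) / (n_CH₄/√M_CH₄ + n_C₃H₈/√M_C₃H₈)
= (3.01/√16.04) / (3.01/√16.04 + 1.46/√44.10) = 0.7516/(0.7516 + 0.2199) = 0.774.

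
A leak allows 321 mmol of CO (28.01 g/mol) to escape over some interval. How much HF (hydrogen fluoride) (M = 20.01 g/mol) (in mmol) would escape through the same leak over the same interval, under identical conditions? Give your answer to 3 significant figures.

380 mmol

Graham's law gives rate_HF/rate_CO = √(M_CO/M_HF) = √(28.01/20.01) = √1.400 = 1.183.
So the amount for HF is 321 × 1.183 = 380 mmol.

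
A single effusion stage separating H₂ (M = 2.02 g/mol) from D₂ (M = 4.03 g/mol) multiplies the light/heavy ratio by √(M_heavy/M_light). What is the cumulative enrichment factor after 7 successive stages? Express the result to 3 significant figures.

11.2

Overall factor = α^7 with α = √(4.03/2.02), i.e. (4.03/2.02)^(7/2).
= 1.99505^(7/2) = 11.2.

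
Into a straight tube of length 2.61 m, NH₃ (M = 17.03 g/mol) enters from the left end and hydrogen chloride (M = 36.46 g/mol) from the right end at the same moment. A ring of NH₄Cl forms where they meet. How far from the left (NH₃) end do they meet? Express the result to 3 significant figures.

Graham's law gives d_NH₃/d_HCl = rate_NH₃/rate_HCl = √(M_HCl/M_NH₃) = √(36.46/17.03) = 1.463.
With d_NH₃ + d_HCl = 2.61 m, d_HCl = 2.61/(1 + 1.463) = 1.060 m.
d_NH₃ = 2.61 − 1.060 = 1.55 m.

1.55 m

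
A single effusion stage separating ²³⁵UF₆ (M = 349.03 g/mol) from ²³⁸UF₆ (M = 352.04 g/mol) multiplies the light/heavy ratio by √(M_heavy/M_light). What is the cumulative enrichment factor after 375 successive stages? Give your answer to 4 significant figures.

5.003

Each stage multiplies the ratio by α = √(352.04/349.03), so after 375 stages the overall factor is α^375 = (352.04/349.03)^(375/2).
= 1.00862^(375/2) = 5.003.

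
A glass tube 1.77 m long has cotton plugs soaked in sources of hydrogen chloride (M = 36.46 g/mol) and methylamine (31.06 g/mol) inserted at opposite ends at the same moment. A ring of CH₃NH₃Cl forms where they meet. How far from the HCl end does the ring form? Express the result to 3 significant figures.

Distances travelled in equal time are proportional to diffusion rates, so d_HCl/d_CH₃NH₂ = √(M_CH₃NH₂/M_HCl) = √(31.06/36.46) = 0.9230.
With d_HCl + d_CH₃NH₂ = 1.77 m, d_CH₃NH₂ = 1.77/(1 + 0.9230) = 0.9204 m.
d_HCl = 1.77 − 0.9204 = 0.850 m.

0.850 m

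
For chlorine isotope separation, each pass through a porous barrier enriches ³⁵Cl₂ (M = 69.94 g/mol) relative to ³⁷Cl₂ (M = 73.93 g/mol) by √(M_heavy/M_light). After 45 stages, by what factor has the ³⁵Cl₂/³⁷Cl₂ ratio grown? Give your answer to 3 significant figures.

After 45 stages the ratio has grown by (√(73.93/69.94))^45 = (73.93/69.94)^(45/2).
= 1.05705^(45/2) = 3.48.

3.48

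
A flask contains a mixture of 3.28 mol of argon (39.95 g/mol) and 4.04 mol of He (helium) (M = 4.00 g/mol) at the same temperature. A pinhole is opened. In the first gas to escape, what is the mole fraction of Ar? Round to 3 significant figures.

Rate_i ∝ x_i/√M_i (Graham's law weighted by mole fraction), so the effusate composition follows n_i/√M_i.
x_Ar(eff) = (n_Ar/√M_Ar) / (n_Ar/√M_Ar + n_He/√M_He)
= (3.28/√39.95) / (3.28/√39.95 + 4.04/√4.00) = 0.5189/(0.5189 + 2.020) = 0.204.

0.204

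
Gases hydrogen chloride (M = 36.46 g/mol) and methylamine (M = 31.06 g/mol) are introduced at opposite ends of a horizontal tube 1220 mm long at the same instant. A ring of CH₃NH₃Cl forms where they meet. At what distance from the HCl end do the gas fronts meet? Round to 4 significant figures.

585.6 mm

In equal time, each gas travels a distance ∝ its rate ∝ 1/√M, so d_HCl/d_CH₃NH₂ = √(M_CH₃NH₂/M_HCl) = √(31.06/36.46) = 0.9230.
With d_HCl + d_CH₃NH₂ = 1220 mm, d_CH₃NH₂ = 1220/(1 + 0.9230) = 634.4 mm.
d_HCl = 1220 − 634.4 = 585.6 mm.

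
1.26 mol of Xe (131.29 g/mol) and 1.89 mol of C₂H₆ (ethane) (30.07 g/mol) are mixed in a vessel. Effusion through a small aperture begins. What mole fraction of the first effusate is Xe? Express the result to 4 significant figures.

Each component's effusion rate ∝ (its partial pressure)·(1/√M) ∝ n_i/√M_i.
x_Xe(eff) = (n_Xe/√M_Xe) / (n_Xe/√M_Xe + n_C₂H₆/√M_C₂H₆)
= (1.26/√131.29) / (1.26/√131.29 + 1.89/√30.07) = 0.1100/(0.1100 + 0.3447) = 0.2419.

0.2419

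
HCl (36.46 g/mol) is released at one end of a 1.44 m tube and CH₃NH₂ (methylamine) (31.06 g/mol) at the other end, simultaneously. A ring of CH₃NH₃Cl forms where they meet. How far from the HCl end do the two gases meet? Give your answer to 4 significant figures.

0.6912 m

In equal time, each gas travels a distance ∝ its rate ∝ 1/√M, so d_HCl/d_CH₃NH₂ = √(M_CH₃NH₂/M_HCl) = √(31.06/36.46) = 0.9230.
With d_HCl + d_CH₃NH₂ = 1.44 m, d_CH₃NH₂ = 1.44/(1 + 0.9230) = 0.7488 m.
d_HCl = 1.44 − 0.7488 = 0.6912 m.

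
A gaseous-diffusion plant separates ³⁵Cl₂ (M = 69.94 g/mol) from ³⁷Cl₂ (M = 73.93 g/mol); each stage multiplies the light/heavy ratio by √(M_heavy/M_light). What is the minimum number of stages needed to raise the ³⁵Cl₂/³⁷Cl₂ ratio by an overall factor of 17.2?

With α = √(73.93/69.94) per stage, ln α = ½ ln(1.05705) = 0.02774.
Need α^N ≥ 17.2 ⇒ N ≥ ln(17.2) / ln α = 2.845 / 0.02774 = 102.55.
Minimum whole number of stages: N = 103.

103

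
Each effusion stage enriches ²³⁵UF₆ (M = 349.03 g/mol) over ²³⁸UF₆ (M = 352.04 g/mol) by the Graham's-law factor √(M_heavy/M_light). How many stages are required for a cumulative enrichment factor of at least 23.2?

733

Single-stage factor α = √(352.04/349.03), so ln α = ½ ln(1.00862) = 0.004293.
Need α^N ≥ 23.2 ⇒ N ≥ ln(23.2) / ln α = 3.144 / 0.004293 = 732.31.
Minimum whole number of stages: N = 733.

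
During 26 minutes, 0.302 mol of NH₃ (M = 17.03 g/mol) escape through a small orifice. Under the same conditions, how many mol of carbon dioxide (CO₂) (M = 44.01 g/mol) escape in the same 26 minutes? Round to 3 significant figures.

0.188 mol

From Graham's law, rate_CO₂/rate_NH₃ = √(M_NH₃/M_CO₂) = √(17.03/44.01) = √0.3870 = 0.6221.
So the amount for CO₂ is 0.302 × 0.6221 = 0.188 mol.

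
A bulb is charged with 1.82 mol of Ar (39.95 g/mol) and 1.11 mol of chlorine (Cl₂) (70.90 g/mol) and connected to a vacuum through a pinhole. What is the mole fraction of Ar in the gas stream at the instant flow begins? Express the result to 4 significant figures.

Rate_i ∝ x_i/√M_i (Graham's law weighted by mole fraction), so the effusate composition follows n_i/√M_i.
So x_Ar in the escaping gas = (n_Ar/√M_Ar) / Σ(n_i/√M_i)
= (1.82/√39.95) / (1.82/√39.95 + 1.11/√70.90) = 0.2879/(0.2879 + 0.1318) = 0.6860.

0.6860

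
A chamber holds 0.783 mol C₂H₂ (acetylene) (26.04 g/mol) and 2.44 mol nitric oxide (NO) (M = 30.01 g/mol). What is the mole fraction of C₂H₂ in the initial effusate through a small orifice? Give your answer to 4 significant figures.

0.2562

Each component's effusion rate ∝ (its partial pressure)·(1/√M) ∝ n_i/√M_i.
So x_C₂H₂ in the escaping gas = (n_C₂H₂/√M_C₂H₂) / Σ(n_i/√M_i)
= (0.783/√26.04) / (0.783/√26.04 + 2.44/√30.01) = 0.1534/(0.1534 + 0.4454) = 0.2562.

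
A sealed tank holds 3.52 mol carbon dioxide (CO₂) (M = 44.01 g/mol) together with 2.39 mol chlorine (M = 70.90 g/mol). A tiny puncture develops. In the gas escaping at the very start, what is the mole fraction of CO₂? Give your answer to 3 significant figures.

0.651

The effusion rate of species i is ∝ p_i/√M_i ∝ n_i/√M_i.
Mole fraction of CO₂ in the effusate = (n_CO₂/√M_CO₂) / (n_CO₂/√M_CO₂ + n_Cl₂/√M_Cl₂)
= (3.52/√44.01) / (3.52/√44.01 + 2.39/√70.90) = 0.5306/(0.5306 + 0.2838) = 0.651.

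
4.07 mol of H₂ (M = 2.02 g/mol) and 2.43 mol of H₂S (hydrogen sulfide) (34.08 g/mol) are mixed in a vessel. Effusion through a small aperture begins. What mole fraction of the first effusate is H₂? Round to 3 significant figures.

Each component's effusion rate ∝ (its partial pressure)·(1/√M) ∝ n_i/√M_i.
So x_H₂ in the escaping gas = (n_H₂/√M_H₂) / Σ(n_i/√M_i)
= (4.07/√2.02) / (4.07/√2.02 + 2.43/√34.08) = 2.864/(2.864 + 0.4163) = 0.873.

0.873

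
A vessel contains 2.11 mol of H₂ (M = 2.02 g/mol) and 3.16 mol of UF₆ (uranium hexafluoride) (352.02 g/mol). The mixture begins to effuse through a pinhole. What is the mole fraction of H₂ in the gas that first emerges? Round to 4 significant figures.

0.8981

Effusion rate of each component ∝ n_i/√M_i (partial pressure × 1/√M).
x_H₂(eff) = (n_H₂/√M_H₂) / (n_H₂/√M_H₂ + n_UF₆/√M_UF₆)
= (2.11/√2.02) / (2.11/√2.02 + 3.16/√352.02) = 1.485/(1.485 + 0.1684) = 0.8981.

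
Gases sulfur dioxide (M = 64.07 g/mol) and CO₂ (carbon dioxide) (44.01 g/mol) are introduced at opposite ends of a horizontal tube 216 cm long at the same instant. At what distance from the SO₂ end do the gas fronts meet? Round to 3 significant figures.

Graham's law gives d_SO₂/d_CO₂ = rate_SO₂/rate_CO₂ = √(M_CO₂/M_SO₂) = √(44.01/64.07) = 0.8288.
With d_SO₂ + d_CO₂ = 216 cm, d_CO₂ = 216/(1 + 0.8288) = 118.1 cm.
d_SO₂ = 216 − 118.1 = 97.9 cm.

97.9 cm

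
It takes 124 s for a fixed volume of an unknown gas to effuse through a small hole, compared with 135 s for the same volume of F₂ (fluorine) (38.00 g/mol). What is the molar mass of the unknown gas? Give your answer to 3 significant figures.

32.1 g/mol

Using Graham's law: t_X/t_F₂ = √(M_X/M_F₂).
124/135 = 0.9185 = √(M_X/38.00)
M_X = 38.00 × 0.9185² = 38.00 × 0.8437 = 32.1 g/mol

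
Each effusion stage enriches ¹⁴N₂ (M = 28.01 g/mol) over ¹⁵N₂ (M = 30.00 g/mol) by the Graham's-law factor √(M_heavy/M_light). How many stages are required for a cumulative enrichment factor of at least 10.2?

68

Per stage α = (30.00/28.01)^(1/2) = 1.07105^0.5, giving ln α = 0.03432.
Need α^N ≥ 10.2 ⇒ N ≥ ln(10.2) / ln α = 2.322 / 0.03432 = 67.67.
So at least 68 stages are needed.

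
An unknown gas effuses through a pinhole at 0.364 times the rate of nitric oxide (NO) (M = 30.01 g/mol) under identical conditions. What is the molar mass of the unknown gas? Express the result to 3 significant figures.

Using Graham's law: rate_X/rate_NO = √(M_NO/M_X).
0.364 = √(30.01/M_X)
M_X = 30.01 / 0.364² = 30.01 / 0.1325 = 226 g/mol

226 g/mol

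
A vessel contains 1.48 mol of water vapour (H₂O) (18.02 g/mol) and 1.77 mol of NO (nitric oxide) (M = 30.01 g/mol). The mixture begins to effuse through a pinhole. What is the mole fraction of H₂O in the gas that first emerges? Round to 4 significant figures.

0.5190

Each component's effusion rate ∝ (its partial pressure)·(1/√M) ∝ n_i/√M_i.
Mole fraction of H₂O in the effusate = (n_H₂O/√M_H₂O) / (n_H₂O/√M_H₂O + n_NO/√M_NO)
= (1.48/√18.02) / (1.48/√18.02 + 1.77/√30.01) = 0.3486/(0.3486 + 0.3231) = 0.5190.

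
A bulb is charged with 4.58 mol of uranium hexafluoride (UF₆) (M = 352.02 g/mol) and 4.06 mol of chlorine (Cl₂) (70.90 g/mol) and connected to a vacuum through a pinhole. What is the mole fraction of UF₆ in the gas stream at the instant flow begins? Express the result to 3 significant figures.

The effusion rate of species i is ∝ p_i/√M_i ∝ n_i/√M_i.
So x_UF₆ in the escaping gas = (n_UF₆/√M_UF₆) / Σ(n_i/√M_i)
= (4.58/√352.02) / (4.58/√352.02 + 4.06/√70.90) = 0.2441/(0.2441 + 0.4822) = 0.336.

0.336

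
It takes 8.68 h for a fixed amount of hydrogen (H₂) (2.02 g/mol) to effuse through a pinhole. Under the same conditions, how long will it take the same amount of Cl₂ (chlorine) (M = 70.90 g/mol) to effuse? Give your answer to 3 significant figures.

Graham's law gives t_Cl₂/t_H₂ = √(M_Cl₂/M_H₂) = √(70.90/2.02) = √35.10 = 5.924.
So the time for Cl₂ is 8.68 × 5.924 = 51.4 h.

51.4 h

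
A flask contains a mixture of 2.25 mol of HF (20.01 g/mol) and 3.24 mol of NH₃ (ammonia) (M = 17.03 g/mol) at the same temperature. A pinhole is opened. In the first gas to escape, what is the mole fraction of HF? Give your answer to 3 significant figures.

Each component's effusion rate ∝ (its partial pressure)·(1/√M) ∝ n_i/√M_i.
So x_HF in the escaping gas = (n_HF/√M_HF) / Σ(n_i/√M_i)
= (2.25/√20.01) / (2.25/√20.01 + 3.24/√17.03) = 0.5030/(0.5030 + 0.7851) = 0.390.

0.390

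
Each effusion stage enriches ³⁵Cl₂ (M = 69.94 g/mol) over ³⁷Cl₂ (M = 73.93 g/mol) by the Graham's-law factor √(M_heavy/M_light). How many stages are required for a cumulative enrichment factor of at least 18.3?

Per stage α = (73.93/69.94)^(1/2) = 1.05705^0.5, giving ln α = 0.02774.
Need α^N ≥ 18.3 ⇒ N ≥ ln(18.3) / ln α = 2.907 / 0.02774 = 104.79.
Minimum whole number of stages: N = 105.

105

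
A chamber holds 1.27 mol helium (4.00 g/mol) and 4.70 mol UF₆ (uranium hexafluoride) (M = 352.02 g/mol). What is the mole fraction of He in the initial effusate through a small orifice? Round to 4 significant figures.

Effusion rate of each component ∝ n_i/√M_i (partial pressure × 1/√M).
So x_He in the escaping gas = (n_He/√M_He) / Σ(n_i/√M_i)
= (1.27/√4.00) / (1.27/√4.00 + 4.70/√352.02) = 0.6350/(0.6350 + 0.2505) = 0.7171.

0.7171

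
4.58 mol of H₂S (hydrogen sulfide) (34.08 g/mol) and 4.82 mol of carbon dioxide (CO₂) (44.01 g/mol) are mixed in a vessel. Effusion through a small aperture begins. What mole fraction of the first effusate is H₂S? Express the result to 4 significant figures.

Effusion rate of each component ∝ n_i/√M_i (partial pressure × 1/√M).
Mole fraction of H₂S in the effusate = (n_H₂S/√M_H₂S) / (n_H₂S/√M_H₂S + n_CO₂/√M_CO₂)
= (4.58/√34.08) / (4.58/√34.08 + 4.82/√44.01) = 0.7845/(0.7845 + 0.7266) = 0.5192.

0.5192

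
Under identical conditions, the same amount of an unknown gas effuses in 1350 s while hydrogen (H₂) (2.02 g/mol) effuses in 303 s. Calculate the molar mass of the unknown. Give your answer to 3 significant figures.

Using Graham's law: t_X/t_H₂ = √(M_X/M_H₂).
1350/303 = 4.455 = √(M_X/2.02)
M_X = 2.02 × 4.455² = 2.02 × 19.85 = 40.1 g/mol

40.1 g/mol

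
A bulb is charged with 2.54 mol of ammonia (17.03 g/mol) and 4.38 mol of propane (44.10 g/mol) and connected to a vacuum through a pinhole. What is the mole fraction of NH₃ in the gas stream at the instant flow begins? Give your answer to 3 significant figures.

Effusion rate of each component ∝ n_i/√M_i (partial pressure × 1/√M).
So x_NH₃ in the escaping gas = (n_NH₃/√M_NH₃) / Σ(n_i/√M_i)
= (2.54/√17.03) / (2.54/√17.03 + 4.38/√44.10) = 0.6155/(0.6155 + 0.6596) = 0.483.

0.483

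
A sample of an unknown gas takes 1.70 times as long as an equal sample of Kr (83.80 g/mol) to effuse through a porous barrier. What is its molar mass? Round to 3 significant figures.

242 g/mol

By Graham's law, t_X/t_Kr = √(M_X/M_Kr).
1.70 = √(M_X/83.80)
M_X = 83.80 × 1.70² = 83.80 × 2.890 = 242 g/mol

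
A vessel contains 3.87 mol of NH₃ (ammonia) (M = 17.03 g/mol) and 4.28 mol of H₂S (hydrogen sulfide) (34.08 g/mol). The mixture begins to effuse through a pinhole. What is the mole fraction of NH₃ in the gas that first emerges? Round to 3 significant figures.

Effusion rate of each component ∝ n_i/√M_i (partial pressure × 1/√M).
So x_NH₃ in the escaping gas = (n_NH₃/√M_NH₃) / Σ(n_i/√M_i)
= (3.87/√17.03) / (3.87/√17.03 + 4.28/√34.08) = 0.9378/(0.9378 + 0.7332) = 0.561.

0.561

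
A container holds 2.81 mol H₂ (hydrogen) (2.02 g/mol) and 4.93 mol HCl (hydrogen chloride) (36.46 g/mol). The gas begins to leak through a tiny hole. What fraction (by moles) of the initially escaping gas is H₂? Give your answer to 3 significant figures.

Each component's effusion rate ∝ (its partial pressure)·(1/√M) ∝ n_i/√M_i.
So x_H₂ in the escaping gas = (n_H₂/√M_H₂) / Σ(n_i/√M_i)
= (2.81/√2.02) / (2.81/√2.02 + 4.93/√36.46) = 1.977/(1.977 + 0.8165) = 0.708.

0.708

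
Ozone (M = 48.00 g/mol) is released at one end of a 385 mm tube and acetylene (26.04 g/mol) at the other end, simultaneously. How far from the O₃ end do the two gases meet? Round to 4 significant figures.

163.3 mm

Graham's law gives d_O₃/d_C₂H₂ = rate_O₃/rate_C₂H₂ = √(M_C₂H₂/M_O₃) = √(26.04/48.00) = 0.7365.
With d_O₃ + d_C₂H₂ = 385 mm, d_C₂H₂ = 385/(1 + 0.7365) = 221.7 mm.
d_O₃ = 385 − 221.7 = 163.3 mm.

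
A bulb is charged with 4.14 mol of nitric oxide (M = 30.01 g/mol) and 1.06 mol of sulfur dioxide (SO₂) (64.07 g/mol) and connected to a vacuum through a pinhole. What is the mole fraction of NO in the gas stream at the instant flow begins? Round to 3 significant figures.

The effusion rate of species i is ∝ p_i/√M_i ∝ n_i/√M_i.
So x_NO in the escaping gas = (n_NO/√M_NO) / Σ(n_i/√M_i)
= (4.14/√30.01) / (4.14/√30.01 + 1.06/√64.07) = 0.7557/(0.7557 + 0.1324) = 0.851.

0.851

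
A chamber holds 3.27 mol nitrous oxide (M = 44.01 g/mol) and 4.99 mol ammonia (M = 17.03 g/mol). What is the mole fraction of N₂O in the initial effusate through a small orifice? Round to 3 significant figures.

The effusion rate of species i is ∝ p_i/√M_i ∝ n_i/√M_i.
x_N₂O(eff) = (n_N₂O/√M_N₂O) / (n_N₂O/√M_N₂O + n_NH₃/√M_NH₃)
= (3.27/√44.01) / (3.27/√44.01 + 4.99/√17.03) = 0.4929/(0.4929 + 1.209) = 0.290.

0.290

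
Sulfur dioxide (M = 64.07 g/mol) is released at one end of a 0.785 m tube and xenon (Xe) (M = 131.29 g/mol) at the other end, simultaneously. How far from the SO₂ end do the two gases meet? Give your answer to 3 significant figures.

Graham's law gives d_SO₂/d_Xe = rate_SO₂/rate_Xe = √(M_Xe/M_SO₂) = √(131.29/64.07) = 1.431.
With d_SO₂ + d_Xe = 0.785 m, d_Xe = 0.785/(1 + 1.431) = 0.3228 m.
d_SO₂ = 0.785 − 0.3228 = 0.462 m.

0.462 m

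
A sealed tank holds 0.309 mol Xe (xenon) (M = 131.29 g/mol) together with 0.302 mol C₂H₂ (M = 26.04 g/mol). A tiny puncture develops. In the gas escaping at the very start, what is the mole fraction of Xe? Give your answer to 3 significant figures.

0.313

Effusion rate of each component ∝ n_i/√M_i (partial pressure × 1/√M).
Mole fraction of Xe in the effusate = (n_Xe/√M_Xe) / (n_Xe/√M_Xe + n_C₂H₂/√M_C₂H₂)
= (0.309/√131.29) / (0.309/√131.29 + 0.302/√26.04) = 0.02697/(0.02697 + 0.05918) = 0.313.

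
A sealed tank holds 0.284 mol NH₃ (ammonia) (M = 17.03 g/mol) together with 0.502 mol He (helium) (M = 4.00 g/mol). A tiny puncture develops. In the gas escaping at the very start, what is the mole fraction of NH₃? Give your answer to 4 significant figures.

Each component's effusion rate ∝ (its partial pressure)·(1/√M) ∝ n_i/√M_i.
x_NH₃(eff) = (n_NH₃/√M_NH₃) / (n_NH₃/√M_NH₃ + n_He/√M_He)
= (0.284/√17.03) / (0.284/√17.03 + 0.502/√4.00) = 0.06882/(0.06882 + 0.2510) = 0.2152.

0.2152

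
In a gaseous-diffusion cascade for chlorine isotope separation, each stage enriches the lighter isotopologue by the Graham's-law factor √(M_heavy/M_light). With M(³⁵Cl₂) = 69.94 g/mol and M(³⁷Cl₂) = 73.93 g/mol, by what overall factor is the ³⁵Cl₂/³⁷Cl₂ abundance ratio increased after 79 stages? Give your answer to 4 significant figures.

8.949

The single-stage factor is √(M_heavy/M_light), so 79 stages give [√(73.93/69.94)]^79 = (73.93/69.94)^(79/2).
= 1.05705^(79/2) = 8.949.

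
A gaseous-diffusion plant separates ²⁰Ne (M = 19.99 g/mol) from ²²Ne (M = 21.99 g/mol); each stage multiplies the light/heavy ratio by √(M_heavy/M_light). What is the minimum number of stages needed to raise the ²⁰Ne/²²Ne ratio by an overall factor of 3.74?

With α = √(21.99/19.99) per stage, ln α = ½ ln(1.10005) = 0.04768.
Need α^N ≥ 3.74 ⇒ N ≥ ln(3.74) / ln α = 1.319 / 0.04768 = 27.67.
So at least 28 stages are needed.

28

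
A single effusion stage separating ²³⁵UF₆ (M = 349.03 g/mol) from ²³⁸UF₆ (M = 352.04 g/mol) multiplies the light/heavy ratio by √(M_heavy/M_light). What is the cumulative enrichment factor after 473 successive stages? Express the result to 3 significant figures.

7.62

Overall factor = α^473 with α = √(352.04/349.03), i.e. (352.04/349.03)^(473/2).
= 1.00862^(473/2) = 7.62.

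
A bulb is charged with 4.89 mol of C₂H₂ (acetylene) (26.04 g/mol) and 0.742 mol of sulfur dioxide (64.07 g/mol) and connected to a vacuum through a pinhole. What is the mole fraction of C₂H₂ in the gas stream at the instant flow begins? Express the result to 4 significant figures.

Effusion rate of each component ∝ n_i/√M_i (partial pressure × 1/√M).
So x_C₂H₂ in the escaping gas = (n_C₂H₂/√M_C₂H₂) / Σ(n_i/√M_i)
= (4.89/√26.04) / (4.89/√26.04 + 0.742/√64.07) = 0.9583/(0.9583 + 0.09270) = 0.9118.

0.9118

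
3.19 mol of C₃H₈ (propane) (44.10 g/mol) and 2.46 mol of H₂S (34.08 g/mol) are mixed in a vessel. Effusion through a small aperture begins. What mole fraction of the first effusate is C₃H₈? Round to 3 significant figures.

0.533

Effusion rate of each component ∝ n_i/√M_i (partial pressure × 1/√M).
x_C₃H₈(eff) = (n_C₃H₈/√M_C₃H₈) / (n_C₃H₈/√M_C₃H₈ + n_H₂S/√M_H₂S)
= (3.19/√44.10) / (3.19/√44.10 + 2.46/√34.08) = 0.4804/(0.4804 + 0.4214) = 0.533.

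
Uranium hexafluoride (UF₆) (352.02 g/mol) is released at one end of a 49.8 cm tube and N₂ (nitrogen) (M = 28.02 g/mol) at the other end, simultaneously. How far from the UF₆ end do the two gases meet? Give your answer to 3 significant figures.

11.0 cm

The fronts meet when d_UF₆ + d_N₂ = L with d_UF₆/d_N₂ = √(M_N₂/M_UF₆) (Graham's law). Here √(M_N₂/M_UF₆) = √(28.02/352.02) = 0.2821.
With d_UF₆ + d_N₂ = 49.8 cm, d_N₂ = 49.8/(1 + 0.2821) = 38.84 cm.
d_UF₆ = 49.8 − 38.84 = 11.0 cm.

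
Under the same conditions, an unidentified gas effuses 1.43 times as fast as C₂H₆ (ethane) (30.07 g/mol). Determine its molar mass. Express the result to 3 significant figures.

14.7 g/mol

Since effusion rate ∝ 1/√M, rate_X/rate_C₂H₆ = √(M_C₂H₆/M_X).
1.43 = √(30.07/M_X)
M_X = 30.07 / 1.43² = 30.07 / 2.045 = 14.7 g/mol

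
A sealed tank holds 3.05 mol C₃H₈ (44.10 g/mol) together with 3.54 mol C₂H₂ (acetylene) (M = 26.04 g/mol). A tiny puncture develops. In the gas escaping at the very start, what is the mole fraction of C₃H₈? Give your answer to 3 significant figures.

0.398

Each component's effusion rate ∝ (its partial pressure)·(1/√M) ∝ n_i/√M_i.
Mole fraction of C₃H₈ in the effusate = (n_C₃H₈/√M_C₃H₈) / (n_C₃H₈/√M_C₃H₈ + n_C₂H₂/√M_C₂H₂)
= (3.05/√44.10) / (3.05/√44.10 + 3.54/√26.04) = 0.4593/(0.4593 + 0.6937) = 0.398.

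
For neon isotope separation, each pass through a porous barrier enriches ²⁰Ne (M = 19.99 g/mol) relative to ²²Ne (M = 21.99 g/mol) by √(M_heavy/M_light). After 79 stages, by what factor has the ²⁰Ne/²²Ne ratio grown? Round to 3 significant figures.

Overall factor = α^79 with α = √(21.99/19.99), i.e. (21.99/19.99)^(79/2).
= 1.10005^(79/2) = 43.2.

43.2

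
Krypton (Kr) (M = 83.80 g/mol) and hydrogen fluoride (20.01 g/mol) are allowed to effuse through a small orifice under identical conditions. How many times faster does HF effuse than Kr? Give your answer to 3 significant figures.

Since effusion rate ∝ 1/√M, rate_HF/rate_Kr = √(M_Kr/M_HF) = √(83.80/20.01) = √4.188 = 2.05.

2.05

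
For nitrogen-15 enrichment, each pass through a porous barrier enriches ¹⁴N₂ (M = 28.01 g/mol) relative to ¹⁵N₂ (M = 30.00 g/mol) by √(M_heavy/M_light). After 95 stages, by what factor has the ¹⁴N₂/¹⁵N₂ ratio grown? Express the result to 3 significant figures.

After 95 stages the ratio has grown by (√(30.00/28.01))^95 = (30.00/28.01)^(95/2).
= 1.07105^(95/2) = 26.1.

26.1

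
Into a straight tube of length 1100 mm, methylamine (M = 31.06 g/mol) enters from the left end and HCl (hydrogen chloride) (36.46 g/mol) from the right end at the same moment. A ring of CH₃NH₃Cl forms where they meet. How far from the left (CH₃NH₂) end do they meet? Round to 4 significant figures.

572.0 mm

In equal time, each gas travels a distance ∝ its rate ∝ 1/√M, so d_CH₃NH₂/d_HCl = √(M_HCl/M_CH₃NH₂) = √(36.46/31.06) = 1.083.
With d_CH₃NH₂ + d_HCl = 1100 mm, d_HCl = 1100/(1 + 1.083) = 528.0 mm.
d_CH₃NH₂ = 1100 − 528.0 = 572.0 mm.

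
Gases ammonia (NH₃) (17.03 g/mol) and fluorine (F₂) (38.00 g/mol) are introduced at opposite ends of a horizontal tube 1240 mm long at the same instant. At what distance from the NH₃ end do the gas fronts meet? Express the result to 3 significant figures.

Graham's law gives d_NH₃/d_F₂ = rate_NH₃/rate_F₂ = √(M_F₂/M_NH₃) = √(38.00/17.03) = 1.494.
With d_NH₃ + d_F₂ = 1240 mm, d_F₂ = 1240/(1 + 1.494) = 497.2 mm.
d_NH₃ = 1240 − 497.2 = 743 mm.

743 mm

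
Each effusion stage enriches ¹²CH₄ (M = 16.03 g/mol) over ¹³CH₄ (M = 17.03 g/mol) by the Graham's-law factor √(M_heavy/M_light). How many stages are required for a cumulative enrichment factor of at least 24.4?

106

Per stage α = (17.03/16.03)^(1/2) = 1.06238^0.5, giving ln α = 0.03026.
Need α^N ≥ 24.4 ⇒ N ≥ ln(24.4) / ln α = 3.195 / 0.03026 = 105.58.
Minimum whole number of stages: N = 106.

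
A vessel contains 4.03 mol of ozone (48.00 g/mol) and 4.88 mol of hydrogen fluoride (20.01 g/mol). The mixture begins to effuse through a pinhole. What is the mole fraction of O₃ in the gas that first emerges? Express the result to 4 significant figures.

0.3478

The effusion rate of species i is ∝ p_i/√M_i ∝ n_i/√M_i.
x_O₃(eff) = (n_O₃/√M_O₃) / (n_O₃/√M_O₃ + n_HF/√M_HF)
= (4.03/√48.00) / (4.03/√48.00 + 4.88/√20.01) = 0.5817/(0.5817 + 1.091) = 0.3478.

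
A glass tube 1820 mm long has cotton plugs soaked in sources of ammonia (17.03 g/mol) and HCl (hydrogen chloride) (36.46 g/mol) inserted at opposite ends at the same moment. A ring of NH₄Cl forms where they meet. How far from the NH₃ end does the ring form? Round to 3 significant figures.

In equal time, each gas travels a distance ∝ its rate ∝ 1/√M, so d_NH₃/d_HCl = √(M_HCl/M_NH₃) = √(36.46/17.03) = 1.463.
With d_NH₃ + d_HCl = 1820 mm, d_HCl = 1820/(1 + 1.463) = 738.9 mm.
d_NH₃ = 1820 − 738.9 = 1080 mm.

1080 mm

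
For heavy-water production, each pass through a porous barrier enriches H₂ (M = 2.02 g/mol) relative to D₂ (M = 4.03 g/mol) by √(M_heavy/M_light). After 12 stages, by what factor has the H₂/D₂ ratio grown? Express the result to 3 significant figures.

The single-stage factor is √(M_heavy/M_light), so 12 stages give [√(4.03/2.02)]^12 = (4.03/2.02)^(12/2).
= 1.99505^6 = 63.1.

63.1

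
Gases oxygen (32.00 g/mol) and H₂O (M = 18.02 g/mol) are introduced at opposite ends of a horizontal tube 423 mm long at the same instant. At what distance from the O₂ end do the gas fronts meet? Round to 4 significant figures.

181.3 mm

The fronts meet when d_O₂ + d_H₂O = L with d_O₂/d_H₂O = √(M_H₂O/M_O₂) (Graham's law). Here √(M_H₂O/M_O₂) = √(18.02/32.00) = 0.7504.
With d_O₂ + d_H₂O = 423 mm, d_H₂O = 423/(1 + 0.7504) = 241.7 mm.
d_O₂ = 423 − 241.7 = 181.3 mm.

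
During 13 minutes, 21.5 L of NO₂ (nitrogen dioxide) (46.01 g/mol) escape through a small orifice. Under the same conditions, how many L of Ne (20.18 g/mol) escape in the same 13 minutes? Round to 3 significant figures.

32.5 L

By Graham's law, rate_Ne/rate_NO₂ = √(M_NO₂/M_Ne) = √(46.01/20.18) = √2.280 = 1.510.
So the volume for Ne is 21.5 × 1.510 = 32.5 L.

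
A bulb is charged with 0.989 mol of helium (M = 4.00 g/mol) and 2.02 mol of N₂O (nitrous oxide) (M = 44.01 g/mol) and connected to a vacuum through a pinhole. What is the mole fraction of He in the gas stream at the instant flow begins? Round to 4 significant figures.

Each component's effusion rate ∝ (its partial pressure)·(1/√M) ∝ n_i/√M_i.
x_He(eff) = (n_He/√M_He) / (n_He/√M_He + n_N₂O/√M_N₂O)
= (0.989/√4.00) / (0.989/√4.00 + 2.02/√44.01) = 0.4945/(0.4945 + 0.3045) = 0.6189.

0.6189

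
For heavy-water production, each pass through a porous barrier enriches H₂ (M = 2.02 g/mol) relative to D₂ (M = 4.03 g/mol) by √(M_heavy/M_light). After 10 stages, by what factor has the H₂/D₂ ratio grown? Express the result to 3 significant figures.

After 10 stages the ratio has grown by (√(4.03/2.02))^10 = (4.03/2.02)^(10/2).
= 1.99505^5 = 31.6.

31.6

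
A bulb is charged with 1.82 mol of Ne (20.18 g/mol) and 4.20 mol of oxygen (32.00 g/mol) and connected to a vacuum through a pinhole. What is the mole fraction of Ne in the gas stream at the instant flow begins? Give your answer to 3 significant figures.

0.353

Effusion rate of each component ∝ n_i/√M_i (partial pressure × 1/√M).
Mole fraction of Ne in the effusate = (n_Ne/√M_Ne) / (n_Ne/√M_Ne + n_O₂/√M_O₂)
= (1.82/√20.18) / (1.82/√20.18 + 4.20/√32.00) = 0.4051/(0.4051 + 0.7425) = 0.353.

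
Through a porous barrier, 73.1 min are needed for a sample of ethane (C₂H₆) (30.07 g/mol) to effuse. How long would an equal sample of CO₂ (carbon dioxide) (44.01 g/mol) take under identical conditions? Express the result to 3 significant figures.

From Graham's law, t_CO₂/t_C₂H₆ = √(M_CO₂/M_C₂H₆) = √(44.01/30.07) = √1.464 = 1.210.
So the time for CO₂ is 73.1 × 1.210 = 88.4 min.

88.4 min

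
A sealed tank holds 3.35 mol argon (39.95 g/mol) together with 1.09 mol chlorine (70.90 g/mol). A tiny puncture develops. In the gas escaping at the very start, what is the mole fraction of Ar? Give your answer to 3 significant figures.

Effusion rate of each component ∝ n_i/√M_i (partial pressure × 1/√M).
x_Ar(eff) = (n_Ar/√M_Ar) / (n_Ar/√M_Ar + n_Cl₂/√M_Cl₂)
= (3.35/√39.95) / (3.35/√39.95 + 1.09/√70.90) = 0.5300/(0.5300 + 0.1295) = 0.804.

0.804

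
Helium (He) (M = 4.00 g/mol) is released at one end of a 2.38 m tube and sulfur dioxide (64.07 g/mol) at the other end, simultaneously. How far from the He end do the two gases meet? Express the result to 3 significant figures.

1.90 m

The fronts meet when d_He + d_SO₂ = L with d_He/d_SO₂ = √(M_SO₂/M_He) (Graham's law). Here √(M_SO₂/M_He) = √(64.07/4.00) = 4.002.
With d_He + d_SO₂ = 2.38 m, d_SO₂ = 2.38/(1 + 4.002) = 0.4758 m.
d_He = 2.38 − 0.4758 = 1.90 m.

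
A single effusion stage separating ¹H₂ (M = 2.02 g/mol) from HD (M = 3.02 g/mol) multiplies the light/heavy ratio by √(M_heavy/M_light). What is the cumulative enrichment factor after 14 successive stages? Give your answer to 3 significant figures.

16.7

The single-stage factor is √(M_heavy/M_light), so 14 stages give [√(3.02/2.02)]^14 = (3.02/2.02)^(14/2).
= 1.49505^7 = 16.7.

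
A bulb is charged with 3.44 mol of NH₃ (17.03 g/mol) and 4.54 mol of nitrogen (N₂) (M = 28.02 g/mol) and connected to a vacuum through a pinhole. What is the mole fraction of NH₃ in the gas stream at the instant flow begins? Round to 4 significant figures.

Effusion rate of each component ∝ n_i/√M_i (partial pressure × 1/√M).
Mole fraction of NH₃ in the effusate = (n_NH₃/√M_NH₃) / (n_NH₃/√M_NH₃ + n_N₂/√M_N₂)
= (3.44/√17.03) / (3.44/√17.03 + 4.54/√28.02) = 0.8336/(0.8336 + 0.8577) = 0.4929.

0.4929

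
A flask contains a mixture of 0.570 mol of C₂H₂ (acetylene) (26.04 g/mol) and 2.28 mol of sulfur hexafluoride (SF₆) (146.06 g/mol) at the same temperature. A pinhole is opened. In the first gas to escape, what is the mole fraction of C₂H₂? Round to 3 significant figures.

Each component's effusion rate ∝ (its partial pressure)·(1/√M) ∝ n_i/√M_i.
So x_C₂H₂ in the escaping gas = (n_C₂H₂/√M_C₂H₂) / Σ(n_i/√M_i)
= (0.570/√26.04) / (0.570/√26.04 + 2.28/√146.06) = 0.1117/(0.1117 + 0.1887) = 0.372.

0.372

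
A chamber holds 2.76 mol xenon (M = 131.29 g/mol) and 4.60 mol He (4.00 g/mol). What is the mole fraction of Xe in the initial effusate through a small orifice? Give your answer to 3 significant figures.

0.0948

Each component's effusion rate ∝ (its partial pressure)·(1/√M) ∝ n_i/√M_i.
x_Xe(eff) = (n_Xe/√M_Xe) / (n_Xe/√M_Xe + n_He/√M_He)
= (2.76/√131.29) / (2.76/√131.29 + 4.60/√4.00) = 0.2409/(0.2409 + 2.300) = 0.0948.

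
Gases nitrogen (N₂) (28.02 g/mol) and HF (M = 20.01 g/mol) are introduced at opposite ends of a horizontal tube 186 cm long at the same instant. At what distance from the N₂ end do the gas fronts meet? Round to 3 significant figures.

Distances travelled in equal time are proportional to diffusion rates, so d_N₂/d_HF = √(M_HF/M_N₂) = √(20.01/28.02) = 0.8451.
With d_N₂ + d_HF = 186 cm, d_HF = 186/(1 + 0.8451) = 100.8 cm.
d_N₂ = 186 − 100.8 = 85.2 cm.

85.2 cm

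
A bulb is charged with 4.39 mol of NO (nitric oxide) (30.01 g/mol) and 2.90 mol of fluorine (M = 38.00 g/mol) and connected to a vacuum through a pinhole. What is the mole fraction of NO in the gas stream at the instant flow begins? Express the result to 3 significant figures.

0.630

Effusion rate of each component ∝ n_i/√M_i (partial pressure × 1/√M).
So x_NO in the escaping gas = (n_NO/√M_NO) / Σ(n_i/√M_i)
= (4.39/√30.01) / (4.39/√30.01 + 2.90/√38.00) = 0.8014/(0.8014 + 0.4704) = 0.630.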